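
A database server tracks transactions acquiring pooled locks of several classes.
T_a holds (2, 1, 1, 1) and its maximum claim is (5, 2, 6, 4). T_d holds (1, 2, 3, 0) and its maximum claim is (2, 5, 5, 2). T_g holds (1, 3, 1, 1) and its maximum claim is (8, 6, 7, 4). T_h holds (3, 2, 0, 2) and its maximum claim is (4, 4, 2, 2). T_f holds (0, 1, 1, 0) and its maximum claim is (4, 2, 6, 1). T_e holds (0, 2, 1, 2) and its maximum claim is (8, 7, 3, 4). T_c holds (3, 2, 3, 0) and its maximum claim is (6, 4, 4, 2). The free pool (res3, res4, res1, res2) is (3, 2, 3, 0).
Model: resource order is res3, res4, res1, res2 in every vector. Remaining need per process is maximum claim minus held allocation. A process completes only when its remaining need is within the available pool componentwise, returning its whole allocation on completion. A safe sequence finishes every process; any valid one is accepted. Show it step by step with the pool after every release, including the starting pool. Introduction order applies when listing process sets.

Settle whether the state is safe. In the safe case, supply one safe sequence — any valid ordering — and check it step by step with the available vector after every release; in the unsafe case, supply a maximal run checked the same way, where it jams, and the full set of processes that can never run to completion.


SAFE, for example via the order T_h, T_c, T_e, T_a, T_f, T_d, T_g.
Key observation: T_h marks the first exact bind of the order: its need (1, 2, 2, 0) fits the free (3, 2, 3, 0) with zero slack on a requested resource.
Check, step by step:
  pool = (3, 2, 3, 0)
  T_h needs (1, 2, 2, 0) <= (3, 2, 3, 0) -> finishes; pool += (3, 2, 0, 2) = (6, 4, 3, 2)
  T_c needs (3, 2, 1, 2) <= (6, 4, 3, 2) -> finishes; pool += (3, 2, 3, 0) = (9, 6, 6, 2)
  T_e needs (8, 5, 2, 2) <= (9, 6, 6, 2) -> finishes; pool += (0, 2, 1, 2) = (9, 8, 7, 4)
  T_a needs (3, 1, 5, 3) <= (9, 8, 7, 4) -> finishes; pool += (2, 1, 1, 1) = (11, 9, 8, 5)
  T_f needs (4, 1, 5, 1) <= (11, 9, 8, 5) -> finishes; pool += (0, 1, 1, 0) = (11, 10, 9, 5)
  T_d needs (1, 3, 2, 2) <= (11, 10, 9, 5) -> finishes; pool += (1, 2, 3, 0) = (12, 12, 12, 5)
  T_g needs (7, 3, 6, 3) <= (12, 12, 12, 5) -> finishes; pool += (1, 3, 1, 1) = (13, 15, 13, 6)


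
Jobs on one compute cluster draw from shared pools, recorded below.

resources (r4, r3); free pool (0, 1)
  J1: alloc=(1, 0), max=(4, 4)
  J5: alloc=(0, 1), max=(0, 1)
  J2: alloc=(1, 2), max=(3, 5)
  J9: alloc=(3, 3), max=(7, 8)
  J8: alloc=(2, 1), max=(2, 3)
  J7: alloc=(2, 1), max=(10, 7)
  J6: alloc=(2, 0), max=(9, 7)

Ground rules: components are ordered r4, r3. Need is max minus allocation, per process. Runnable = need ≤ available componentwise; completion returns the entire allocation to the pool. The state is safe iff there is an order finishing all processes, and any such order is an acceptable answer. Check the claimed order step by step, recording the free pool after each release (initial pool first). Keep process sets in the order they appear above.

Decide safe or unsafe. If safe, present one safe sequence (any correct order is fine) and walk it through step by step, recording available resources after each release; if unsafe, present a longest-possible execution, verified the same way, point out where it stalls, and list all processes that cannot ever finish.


SAFE. One safe sequence: J5, J8, J2, J1, J9, J6, J7.
Key observation: the order's first zero-slack moment is J8 ((0, 2) needed, (0, 2) free — a requested resource with nothing to spare).
Walking it through:
  pool = (0, 1)
  run J5 (needs (0, 0), free (0, 1)); after release of (0, 1) the pool is (0, 2)
  run J8 (needs (0, 2), free (0, 2)); after release of (2, 1) the pool is (2, 3)
  run J2 (needs (2, 3), free (2, 3)); after release of (1, 2) the pool is (3, 5)
  run J1 (needs (3, 4), free (3, 5)); after release of (1, 0) the pool is (4, 5)
  run J9 (needs (4, 5), free (4, 5)); after release of (3, 3) the pool is (7, 8)
  run J6 (needs (7, 7), free (7, 8)); after release of (2, 0) the pool is (9, 8)
  run J7 (needs (8, 6), free (9, 8)); after release of (2, 1) the pool is (11, 9)


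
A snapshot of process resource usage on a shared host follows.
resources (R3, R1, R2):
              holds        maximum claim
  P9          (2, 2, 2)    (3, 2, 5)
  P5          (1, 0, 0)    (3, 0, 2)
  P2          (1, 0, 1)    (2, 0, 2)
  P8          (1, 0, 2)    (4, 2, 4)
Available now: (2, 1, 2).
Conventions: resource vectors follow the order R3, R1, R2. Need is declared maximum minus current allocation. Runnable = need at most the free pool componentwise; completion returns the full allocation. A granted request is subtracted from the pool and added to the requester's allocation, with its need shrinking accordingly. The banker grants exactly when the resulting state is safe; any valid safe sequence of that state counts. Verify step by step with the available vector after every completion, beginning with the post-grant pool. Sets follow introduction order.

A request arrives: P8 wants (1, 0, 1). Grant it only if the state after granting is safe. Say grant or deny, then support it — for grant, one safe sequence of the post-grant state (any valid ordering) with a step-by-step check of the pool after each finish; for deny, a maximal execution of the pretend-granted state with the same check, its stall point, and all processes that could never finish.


DENY — the pretend-granted state is unsafe.
Key observation: after P2, P5 the pool peaks at (3, 1, 2), and each blocked process is short somewhere: P9 on R2; P8 on R1.
Pretend the grant happened; the run P2, P5 goes as far as possible. Verifying each step:
  pool = (1, 1, 1)
  P2: need (1, 0, 1) fits (1, 1, 1); releases (1, 0, 1), pool now (2, 1, 2)
  P5: need (2, 0, 2) fits (2, 1, 2); releases (1, 0, 0), pool now (3, 1, 2)
  P9 cannot run: need (1, 0, 3) vs free (3, 1, 2) (insufficient R2)
  P8 cannot run: need (2, 2, 1) vs free (3, 1, 2) (insufficient R1)
Post-grant, the permanently blocked set is P9 and P8.


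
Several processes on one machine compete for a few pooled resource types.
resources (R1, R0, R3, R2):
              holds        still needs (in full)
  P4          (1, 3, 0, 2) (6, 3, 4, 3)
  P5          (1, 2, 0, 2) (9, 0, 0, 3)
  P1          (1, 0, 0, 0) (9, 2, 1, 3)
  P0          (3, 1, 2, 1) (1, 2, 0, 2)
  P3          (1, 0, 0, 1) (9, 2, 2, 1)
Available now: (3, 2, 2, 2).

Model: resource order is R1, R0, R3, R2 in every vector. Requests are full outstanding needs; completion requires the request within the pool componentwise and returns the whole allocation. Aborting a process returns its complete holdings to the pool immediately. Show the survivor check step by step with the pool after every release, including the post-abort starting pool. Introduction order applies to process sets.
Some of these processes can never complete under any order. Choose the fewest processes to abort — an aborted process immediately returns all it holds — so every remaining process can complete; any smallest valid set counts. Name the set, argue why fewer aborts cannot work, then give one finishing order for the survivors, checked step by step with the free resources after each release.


Abort P5 and P1.
Key observation: the returned (2, 2, 0, 2) from P5 and P1 is what brings P3 — unrunnable before, under any order — into play at step 3.
Why nothing smaller works — every single abort fails: P4 alone leaves P5 blocked (short on R1); P5 alone leaves P1 blocked (short on R1); P1 alone leaves P5 blocked (short on R1); P0 alone leaves P5 blocked (short on R1); P3 alone leaves P5 blocked (short on R1).
One survivor order: P0, P4, P3. Verifying each step (post-abort pool first):
  pool = (5, 4, 2, 4)
  P0: need (1, 2, 0, 2) fits (5, 4, 2, 4); releases (3, 1, 2, 1), pool now (8, 5, 4, 5)
  P4: need (6, 3, 4, 3) fits (8, 5, 4, 5); releases (1, 3, 0, 2), pool now (9, 8, 4, 7)
  P3: need (9, 2, 2, 1) fits (9, 8, 4, 7); releases (1, 0, 0, 1), pool now (10, 8, 4, 8)


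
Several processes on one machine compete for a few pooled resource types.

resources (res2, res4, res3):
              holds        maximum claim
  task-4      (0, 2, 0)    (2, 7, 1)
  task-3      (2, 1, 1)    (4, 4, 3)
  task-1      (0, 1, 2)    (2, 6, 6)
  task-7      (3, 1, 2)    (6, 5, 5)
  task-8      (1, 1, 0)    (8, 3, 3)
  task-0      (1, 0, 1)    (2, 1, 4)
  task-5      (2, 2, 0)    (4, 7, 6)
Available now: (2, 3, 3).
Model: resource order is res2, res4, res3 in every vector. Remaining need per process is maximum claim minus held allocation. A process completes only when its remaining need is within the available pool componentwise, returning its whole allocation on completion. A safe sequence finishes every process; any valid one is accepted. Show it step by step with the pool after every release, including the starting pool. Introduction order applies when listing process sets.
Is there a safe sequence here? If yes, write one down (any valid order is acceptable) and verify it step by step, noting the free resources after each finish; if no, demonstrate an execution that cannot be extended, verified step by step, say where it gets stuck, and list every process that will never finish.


The state is SAFE; one workable sequence: task-3, task-7, task-1, task-4, task-8, task-0, task-5.
Key observation: at task-3 the run first touches a limit — (2, 3, 2) against (2, 3, 3), exact on a resource it actually requests.
Step-by-step check:
  pool = (2, 3, 3)
  task-3 needs (2, 3, 2) <= (2, 3, 3) -> finishes; pool += (2, 1, 1) = (4, 4, 4)
  task-7 needs (3, 4, 3) <= (4, 4, 4) -> finishes; pool += (3, 1, 2) = (7, 5, 6)
  task-1 needs (2, 5, 4) <= (7, 5, 6) -> finishes; pool += (0, 1, 2) = (7, 6, 8)
  task-4 needs (2, 5, 1) <= (7, 6, 8) -> finishes; pool += (0, 2, 0) = (7, 8, 8)
  task-8 needs (7, 2, 3) <= (7, 8, 8) -> finishes; pool += (1, 1, 0) = (8, 9, 8)
  task-0 needs (1, 1, 3) <= (8, 9, 8) -> finishes; pool += (1, 0, 1) = (9, 9, 9)
  task-5 needs (2, 5, 6) <= (9, 9, 9) -> finishes; pool += (2, 2, 0) = (11, 11, 9)


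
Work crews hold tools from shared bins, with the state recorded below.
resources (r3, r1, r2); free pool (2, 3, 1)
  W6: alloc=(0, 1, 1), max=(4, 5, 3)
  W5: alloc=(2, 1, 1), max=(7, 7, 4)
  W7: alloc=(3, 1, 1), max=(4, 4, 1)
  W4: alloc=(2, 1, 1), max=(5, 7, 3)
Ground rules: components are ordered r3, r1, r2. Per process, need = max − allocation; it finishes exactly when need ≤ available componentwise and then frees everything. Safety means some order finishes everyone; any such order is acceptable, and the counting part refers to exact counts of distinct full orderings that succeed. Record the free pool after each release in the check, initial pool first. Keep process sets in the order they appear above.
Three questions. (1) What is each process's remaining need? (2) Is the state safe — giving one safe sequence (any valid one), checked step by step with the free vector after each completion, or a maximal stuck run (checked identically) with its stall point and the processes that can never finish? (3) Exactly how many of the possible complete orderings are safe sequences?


(1) Remaining need (order r3, r1, r2):
  W6: (4, 4, 2)
  W5: (5, 6, 3)
  W7: (1, 3, 0)
  W4: (3, 6, 2)
(2) The state is UNSAFE.
Key observation: no order helps: past W7, W6, the free pool tops out at (5, 5, 3), below what each blocked process needs in r1.
The run W7, W6 cannot be extended any further. Check, step by step:
  pool = (2, 3, 1)
  W7 needs (1, 3, 0) <= (2, 3, 1) -> finishes; pool += (3, 1, 1) = (5, 4, 2)
  W6 needs (4, 4, 2) <= (5, 4, 2) -> finishes; pool += (0, 1, 1) = (5, 5, 3)
  W5 cannot run: need (5, 6, 3) vs free (5, 5, 3) (insufficient r1)
  W4 cannot run: need (3, 6, 2) vs free (5, 5, 3) (insufficient r1)
Processes that can never finish: W5 and W4.
(3) The exact count: 0 of the possible complete orderings are safe sequences.


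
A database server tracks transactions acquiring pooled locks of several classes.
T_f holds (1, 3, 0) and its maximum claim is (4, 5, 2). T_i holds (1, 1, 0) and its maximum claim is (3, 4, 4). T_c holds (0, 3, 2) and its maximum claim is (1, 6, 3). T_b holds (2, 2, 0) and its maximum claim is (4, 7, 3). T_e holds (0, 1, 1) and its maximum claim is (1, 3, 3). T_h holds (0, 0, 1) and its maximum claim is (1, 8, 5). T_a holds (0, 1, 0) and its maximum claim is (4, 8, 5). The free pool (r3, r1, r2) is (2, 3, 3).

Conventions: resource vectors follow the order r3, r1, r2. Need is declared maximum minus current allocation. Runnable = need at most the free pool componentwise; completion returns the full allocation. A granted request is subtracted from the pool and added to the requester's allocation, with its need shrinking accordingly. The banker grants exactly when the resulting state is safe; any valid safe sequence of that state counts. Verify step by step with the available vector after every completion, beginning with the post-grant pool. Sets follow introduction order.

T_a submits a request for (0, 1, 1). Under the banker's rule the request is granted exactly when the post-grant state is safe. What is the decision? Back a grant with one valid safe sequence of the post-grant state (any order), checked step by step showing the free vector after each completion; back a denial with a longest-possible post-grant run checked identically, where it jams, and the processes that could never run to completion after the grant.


GRANT: granting preserves safety; a valid post-grant sequence is T_e, T_c, T_i, T_b, T_f, T_a, T_h.
Key observation: (2, 2, 2) free after granting still covers T_e first, and each release covers the next.
Verifying the post-grant state step by step:
  pool = (2, 2, 2)
  run T_e (needs (1, 2, 2), free (2, 2, 2)); after release of (0, 1, 1) the pool is (2, 3, 3)
  run T_c (needs (1, 3, 1), free (2, 3, 3)); after release of (0, 3, 2) the pool is (2, 6, 5)
  run T_i (needs (2, 3, 4), free (2, 6, 5)); after release of (1, 1, 0) the pool is (3, 7, 5)
  run T_b (needs (2, 5, 3), free (3, 7, 5)); after release of (2, 2, 0) the pool is (5, 9, 5)
  run T_f (needs (3, 2, 2), free (5, 9, 5)); after release of (1, 3, 0) the pool is (6, 12, 5)
  run T_a (needs (4, 6, 4), free (6, 12, 5)); after release of (0, 2, 1) the pool is (6, 14, 6)
  run T_h (needs (1, 8, 4), free (6, 14, 6)); after release of (0, 0, 1) the pool is (6, 14, 7)


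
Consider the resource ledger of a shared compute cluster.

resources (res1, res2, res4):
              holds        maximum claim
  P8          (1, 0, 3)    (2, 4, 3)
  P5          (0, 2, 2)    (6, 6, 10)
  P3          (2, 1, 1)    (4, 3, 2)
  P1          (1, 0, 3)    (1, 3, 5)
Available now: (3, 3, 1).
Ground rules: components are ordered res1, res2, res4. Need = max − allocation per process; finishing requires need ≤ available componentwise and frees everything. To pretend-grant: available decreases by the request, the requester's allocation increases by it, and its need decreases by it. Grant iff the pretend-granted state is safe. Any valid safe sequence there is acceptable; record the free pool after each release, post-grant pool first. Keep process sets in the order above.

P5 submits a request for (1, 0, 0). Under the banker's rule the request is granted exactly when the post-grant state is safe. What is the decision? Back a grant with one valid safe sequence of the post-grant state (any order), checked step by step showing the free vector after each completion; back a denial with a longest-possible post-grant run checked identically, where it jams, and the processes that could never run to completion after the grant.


GRANT. The post-grant state is safe; one safe sequence: P3, P1, P8, P5.
Key observation: post-grant, (2, 3, 1) remains, and an order beginning with P3 completes everyone.
Step-by-step check of the post-grant state:
  pool = (2, 3, 1)
  P3: need (2, 2, 1) fits (2, 3, 1); releases (2, 1, 1), pool now (4, 4, 2)
  P1: need (0, 3, 2) fits (4, 4, 2); releases (1, 0, 3), pool now (5, 4, 5)
  P8: need (1, 4, 0) fits (5, 4, 5); releases (1, 0, 3), pool now (6, 4, 8)
  P5: need (5, 4, 8) fits (6, 4, 8); releases (1, 2, 2), pool now (7, 6, 10)


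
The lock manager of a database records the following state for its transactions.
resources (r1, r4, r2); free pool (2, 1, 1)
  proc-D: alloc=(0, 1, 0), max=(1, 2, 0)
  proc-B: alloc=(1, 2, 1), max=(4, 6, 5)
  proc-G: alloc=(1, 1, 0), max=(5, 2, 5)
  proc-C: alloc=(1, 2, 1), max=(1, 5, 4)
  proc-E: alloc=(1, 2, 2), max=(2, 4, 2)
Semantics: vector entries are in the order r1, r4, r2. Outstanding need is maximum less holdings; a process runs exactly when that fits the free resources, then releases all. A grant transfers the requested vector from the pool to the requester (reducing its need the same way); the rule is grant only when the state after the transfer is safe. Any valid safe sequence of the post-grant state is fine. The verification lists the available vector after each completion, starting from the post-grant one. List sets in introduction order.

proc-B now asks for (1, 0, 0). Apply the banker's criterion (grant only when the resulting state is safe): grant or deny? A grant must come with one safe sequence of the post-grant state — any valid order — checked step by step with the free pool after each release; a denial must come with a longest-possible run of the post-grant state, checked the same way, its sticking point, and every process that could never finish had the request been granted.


GRANT: granting preserves safety; a valid post-grant sequence is proc-D, proc-E, proc-C, proc-B, proc-G.
Key observation: the transfer keeps a workable pool ((1, 1, 1)); proc-D starts the safe sequence.
Check on the post-grant state, step by step:
  pool = (1, 1, 1)
  run proc-D (needs (1, 1, 0), free (1, 1, 1)); after release of (0, 1, 0) the pool is (1, 2, 1)
  run proc-E (needs (1, 2, 0), free (1, 2, 1)); after release of (1, 2, 2) the pool is (2, 4, 3)
  run proc-C (needs (0, 3, 3), free (2, 4, 3)); after release of (1, 2, 1) the pool is (3, 6, 4)
  run proc-B (needs (2, 4, 4), free (3, 6, 4)); after release of (2, 2, 1) the pool is (5, 8, 5)
  run proc-G (needs (4, 1, 5), free (5, 8, 5)); after release of (1, 1, 0) the pool is (6, 9, 5)


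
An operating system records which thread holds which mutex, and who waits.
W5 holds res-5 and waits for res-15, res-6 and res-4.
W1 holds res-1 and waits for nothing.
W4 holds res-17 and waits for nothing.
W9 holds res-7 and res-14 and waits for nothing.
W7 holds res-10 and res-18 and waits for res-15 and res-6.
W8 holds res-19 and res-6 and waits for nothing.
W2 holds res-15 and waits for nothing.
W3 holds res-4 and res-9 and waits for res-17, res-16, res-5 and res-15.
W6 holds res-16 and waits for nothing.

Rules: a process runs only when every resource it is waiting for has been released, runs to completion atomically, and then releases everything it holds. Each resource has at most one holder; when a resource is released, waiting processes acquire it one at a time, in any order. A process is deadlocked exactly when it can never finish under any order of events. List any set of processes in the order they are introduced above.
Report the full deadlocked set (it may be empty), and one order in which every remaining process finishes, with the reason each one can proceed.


Deadlocked: W5 and W3.
Key observation: the waits loop around W5 -> W3 -> W5 with no way out; no other process is dragged down with it.
A valid finishing order for the others: W4, W6, W2, W8, W1, W7, W9.
Verifying each step:
  run W4 (it waits on nothing); releases res-17
  run W6 (it waits on nothing); releases res-16
  run W2 (it waits on nothing); releases res-15
  run W8 (it waits on nothing); releases res-19 and res-6
  run W1 (it waits on nothing); releases res-1
  W7 waits on res-15 and res-6 — all released -> runs and releases res-10 and res-18
  run W9 (it waits on nothing); releases res-7 and res-14


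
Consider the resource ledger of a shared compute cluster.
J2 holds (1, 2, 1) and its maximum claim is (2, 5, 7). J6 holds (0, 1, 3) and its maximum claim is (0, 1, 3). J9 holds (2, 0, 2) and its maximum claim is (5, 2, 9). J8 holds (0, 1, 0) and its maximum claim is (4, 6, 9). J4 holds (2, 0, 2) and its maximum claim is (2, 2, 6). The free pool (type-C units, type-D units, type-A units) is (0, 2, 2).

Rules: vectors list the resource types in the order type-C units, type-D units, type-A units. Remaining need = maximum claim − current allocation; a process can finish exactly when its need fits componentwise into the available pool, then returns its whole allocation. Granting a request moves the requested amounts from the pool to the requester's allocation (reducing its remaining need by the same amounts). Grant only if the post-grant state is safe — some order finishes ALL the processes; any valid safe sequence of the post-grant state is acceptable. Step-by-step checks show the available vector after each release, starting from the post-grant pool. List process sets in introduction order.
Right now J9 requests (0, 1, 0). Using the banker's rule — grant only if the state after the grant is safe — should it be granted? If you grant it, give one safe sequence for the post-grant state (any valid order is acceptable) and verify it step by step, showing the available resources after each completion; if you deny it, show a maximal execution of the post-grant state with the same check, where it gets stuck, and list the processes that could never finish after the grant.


DENY. Granting would leave the state unsafe.
Key observation: after J6, J4 the pool peaks at (2, 2, 7), and each blocked process is short somewhere: J2 on type-D units; J9 on type-C units; J8 on type-C units, type-D units, type-A units.
On the post-grant state, J6, J4 is a maximal run — nothing extends it. Walking it through:
  pool = (0, 1, 2)
  run J6 (needs (0, 0, 0), free (0, 1, 2)); after release of (0, 1, 3) the pool is (0, 2, 5)
  run J4 (needs (0, 2, 4), free (0, 2, 5)); after release of (2, 0, 2) the pool is (2, 2, 7)
  blocked: J2 wants (1, 3, 6), pool (2, 2, 7) — not enough type-D units
  blocked: J9 wants (3, 1, 7), pool (2, 2, 7) — not enough type-C units
  blocked: J8 wants (4, 5, 9), pool (2, 2, 7) — not enough type-C units, type-D units and type-A units
Had the request been granted, J2, J9 and J8 could never finish.


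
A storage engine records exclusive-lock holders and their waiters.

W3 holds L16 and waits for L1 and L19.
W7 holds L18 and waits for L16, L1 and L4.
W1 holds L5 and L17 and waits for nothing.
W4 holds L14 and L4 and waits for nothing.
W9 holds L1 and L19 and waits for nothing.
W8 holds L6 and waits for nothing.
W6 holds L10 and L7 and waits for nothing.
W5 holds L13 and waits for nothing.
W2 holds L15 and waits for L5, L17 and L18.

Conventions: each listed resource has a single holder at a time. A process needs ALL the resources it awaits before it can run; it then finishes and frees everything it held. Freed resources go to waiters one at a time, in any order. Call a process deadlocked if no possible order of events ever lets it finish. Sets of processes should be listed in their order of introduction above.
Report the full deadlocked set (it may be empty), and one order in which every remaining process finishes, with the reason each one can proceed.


No process is deadlocked.
Key observation: although several processes wait, no cycle exists — each chain bottoms out at a free runner.
One completion order for the rest: W4, W9, W5, W3, W8, W1, W7, W2, W6.
Step-by-step check:
  W4 waits on nothing -> runs at once and releases L14 and L4
  W9 waits on nothing -> runs at once and releases L1 and L19
  W5 waits on nothing -> runs at once and releases L13
  W3 waits on L1 and L19 — all released -> runs and releases L16
  W8 waits on nothing -> runs at once and releases L6
  W1 waits on nothing -> runs at once and releases L5 and L17
  W7 waits on L16, L1 and L4 — all released -> runs and releases L18
  W2 waits on L5, L17 and L18 — all released -> runs and releases L15
  W6 waits on nothing -> runs at once and releases L10 and L7


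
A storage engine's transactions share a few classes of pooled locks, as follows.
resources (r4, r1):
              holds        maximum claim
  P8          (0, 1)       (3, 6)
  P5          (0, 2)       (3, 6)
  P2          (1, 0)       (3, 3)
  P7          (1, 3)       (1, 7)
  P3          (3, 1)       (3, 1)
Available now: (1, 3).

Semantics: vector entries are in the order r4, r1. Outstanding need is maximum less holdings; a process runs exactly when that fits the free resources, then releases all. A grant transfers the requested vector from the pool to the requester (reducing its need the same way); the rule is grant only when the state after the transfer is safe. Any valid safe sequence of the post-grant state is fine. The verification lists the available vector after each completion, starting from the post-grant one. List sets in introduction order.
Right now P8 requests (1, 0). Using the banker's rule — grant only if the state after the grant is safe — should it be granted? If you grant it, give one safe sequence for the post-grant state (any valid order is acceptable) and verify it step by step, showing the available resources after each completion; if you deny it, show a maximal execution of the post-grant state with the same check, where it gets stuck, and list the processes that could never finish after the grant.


GRANT: granting preserves safety; a valid post-grant sequence is P3, P2, P5, P8, P7.
Key observation: with (0, 3) left after the transfer, P3 can run at once — the state stays safe.
Step-by-step check of the post-grant state:
  pool = (0, 3)
  P3 needs (0, 0) <= (0, 3) -> finishes; pool += (3, 1) = (3, 4)
  P2 needs (2, 3) <= (3, 4) -> finishes; pool += (1, 0) = (4, 4)
  P5 needs (3, 4) <= (4, 4) -> finishes; pool += (0, 2) = (4, 6)
  P8 needs (2, 5) <= (4, 6) -> finishes; pool += (1, 1) = (5, 7)
  P7 needs (0, 4) <= (5, 7) -> finishes; pool += (1, 3) = (6, 10)


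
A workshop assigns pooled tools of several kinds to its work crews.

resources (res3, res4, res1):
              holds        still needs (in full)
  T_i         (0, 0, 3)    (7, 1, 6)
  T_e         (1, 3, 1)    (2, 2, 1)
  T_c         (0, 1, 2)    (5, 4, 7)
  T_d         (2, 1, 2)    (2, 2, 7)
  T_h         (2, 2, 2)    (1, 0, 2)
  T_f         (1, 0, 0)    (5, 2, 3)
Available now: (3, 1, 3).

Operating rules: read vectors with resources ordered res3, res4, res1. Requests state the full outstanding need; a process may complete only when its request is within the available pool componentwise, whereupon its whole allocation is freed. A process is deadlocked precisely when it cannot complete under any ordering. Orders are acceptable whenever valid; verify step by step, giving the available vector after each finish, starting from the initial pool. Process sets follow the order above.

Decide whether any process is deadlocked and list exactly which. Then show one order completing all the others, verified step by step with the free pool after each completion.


The deadlocked set is empty.
Key observation: starting with T_h, each completion frees enough for the next — no one is permanently blocked.
The rest can finish in the order T_h, T_f, T_e, T_i, T_d, T_c. Walking it through:
  pool = (3, 1, 3)
  T_h: need (1, 0, 2) fits (3, 1, 3); releases (2, 2, 2), pool now (5, 3, 5)
  T_f: need (5, 2, 3) fits (5, 3, 5); releases (1, 0, 0), pool now (6, 3, 5)
  T_e: need (2, 2, 1) fits (6, 3, 5); releases (1, 3, 1), pool now (7, 6, 6)
  T_i: need (7, 1, 6) fits (7, 6, 6); releases (0, 0, 3), pool now (7, 6, 9)
  T_d: need (2, 2, 7) fits (7, 6, 9); releases (2, 1, 2), pool now (9, 7, 11)
  T_c: need (5, 4, 7) fits (9, 7, 11); releases (0, 1, 2), pool now (9, 8, 13)


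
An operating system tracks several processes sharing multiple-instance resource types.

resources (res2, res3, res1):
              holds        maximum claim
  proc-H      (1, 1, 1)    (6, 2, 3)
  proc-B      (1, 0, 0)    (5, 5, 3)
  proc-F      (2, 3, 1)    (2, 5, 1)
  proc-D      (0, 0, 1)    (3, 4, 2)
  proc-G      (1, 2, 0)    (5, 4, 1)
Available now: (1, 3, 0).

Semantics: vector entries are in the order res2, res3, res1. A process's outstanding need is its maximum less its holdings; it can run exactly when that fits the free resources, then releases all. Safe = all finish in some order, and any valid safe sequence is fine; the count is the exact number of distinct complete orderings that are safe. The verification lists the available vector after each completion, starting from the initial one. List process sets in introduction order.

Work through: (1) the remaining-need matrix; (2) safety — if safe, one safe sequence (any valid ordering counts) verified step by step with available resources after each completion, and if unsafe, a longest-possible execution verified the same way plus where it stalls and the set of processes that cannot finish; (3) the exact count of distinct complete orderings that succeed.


(1) Need matrix, components ordered res2, res3, res1:
  proc-H: (5, 1, 2)
  proc-B: (4, 5, 3)
  proc-F: (0, 2, 0)
  proc-D: (3, 4, 1)
  proc-G: (4, 2, 1)
(2) UNSAFE.
Key observation: the wall is res2: completing proc-F, proc-D brings the pool only to (3, 6, 2), and all the rest need more.
The run proc-F, proc-D cannot be extended any further. Walking it through:
  pool = (1, 3, 0)
  proc-F: need (0, 2, 0) fits (1, 3, 0); releases (2, 3, 1), pool now (3, 6, 1)
  proc-D: need (3, 4, 1) fits (3, 6, 1); releases (0, 0, 1), pool now (3, 6, 2)
  blocked: proc-H wants (5, 1, 2), pool (3, 6, 2) — not enough res2
  blocked: proc-B wants (4, 5, 3), pool (3, 6, 2) — not enough res2 and res1
  blocked: proc-G wants (4, 2, 1), pool (3, 6, 2) — not enough res2
Permanently blocked: proc-H, proc-B and proc-G.
(3) Precisely 0 of the possible complete orderings are safe sequences.


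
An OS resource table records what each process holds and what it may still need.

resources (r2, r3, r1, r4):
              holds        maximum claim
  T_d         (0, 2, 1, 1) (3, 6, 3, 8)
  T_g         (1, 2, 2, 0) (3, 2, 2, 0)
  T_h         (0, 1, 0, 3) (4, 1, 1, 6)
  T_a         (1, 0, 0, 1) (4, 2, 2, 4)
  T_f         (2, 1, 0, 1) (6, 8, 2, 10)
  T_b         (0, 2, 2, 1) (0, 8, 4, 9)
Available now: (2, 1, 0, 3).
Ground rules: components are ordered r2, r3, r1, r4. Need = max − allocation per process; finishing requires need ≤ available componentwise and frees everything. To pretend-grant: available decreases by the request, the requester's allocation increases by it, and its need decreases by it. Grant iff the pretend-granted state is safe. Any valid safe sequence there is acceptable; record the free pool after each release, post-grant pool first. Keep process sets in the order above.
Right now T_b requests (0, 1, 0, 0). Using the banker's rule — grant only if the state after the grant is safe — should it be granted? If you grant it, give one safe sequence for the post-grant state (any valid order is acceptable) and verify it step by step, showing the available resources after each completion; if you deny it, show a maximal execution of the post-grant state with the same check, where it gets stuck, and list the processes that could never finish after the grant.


DENY — the pretend-granted state is unsafe.
Key observation: T_g, T_a, T_h can finish, but then (4, 3, 2, 7) is all there is, and the blocked group's r3 demands exceed it.
After a pretend grant, a maximal execution: T_g, T_a, T_h — then nothing else fits. Verifying each step:
  pool = (2, 0, 0, 3)
  T_g: need (2, 0, 0, 0) fits (2, 0, 0, 3); releases (1, 2, 2, 0), pool now (3, 2, 2, 3)
  T_a: need (3, 2, 2, 3) fits (3, 2, 2, 3); releases (1, 0, 0, 1), pool now (4, 2, 2, 4)
  T_h: need (4, 0, 1, 3) fits (4, 2, 2, 4); releases (0, 1, 0, 3), pool now (4, 3, 2, 7)
  blocked: T_d wants (3, 4, 2, 7), pool (4, 3, 2, 7) — not enough r3
  blocked: T_f wants (4, 7, 2, 9), pool (4, 3, 2, 7) — not enough r3 and r4
  blocked: T_b wants (0, 5, 2, 8), pool (4, 3, 2, 7) — not enough r3 and r4
Post-grant, the permanently blocked set is T_d, T_f and T_b.


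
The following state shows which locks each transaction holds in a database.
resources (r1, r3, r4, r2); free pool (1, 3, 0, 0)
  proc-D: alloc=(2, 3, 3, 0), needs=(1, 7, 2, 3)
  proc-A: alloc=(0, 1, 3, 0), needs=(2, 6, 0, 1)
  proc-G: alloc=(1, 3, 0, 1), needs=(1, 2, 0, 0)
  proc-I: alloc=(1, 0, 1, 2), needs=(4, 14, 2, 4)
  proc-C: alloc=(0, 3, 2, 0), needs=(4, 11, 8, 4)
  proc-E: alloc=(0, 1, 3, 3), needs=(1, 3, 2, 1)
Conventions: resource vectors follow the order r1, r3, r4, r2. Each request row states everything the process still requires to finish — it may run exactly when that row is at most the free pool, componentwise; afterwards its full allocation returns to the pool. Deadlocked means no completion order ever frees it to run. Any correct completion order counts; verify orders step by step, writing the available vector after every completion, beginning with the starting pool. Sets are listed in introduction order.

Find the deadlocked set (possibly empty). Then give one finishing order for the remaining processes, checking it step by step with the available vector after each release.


Nothing here is deadlocked.
Key observation: proc-G leads a chain of completions in which each release enables another process.
A valid finishing order for the others: proc-G, proc-A, proc-E, proc-D, proc-C, proc-I. Check, step by step:
  pool = (1, 3, 0, 0)
  proc-G: need (1, 2, 0, 0) fits (1, 3, 0, 0); releases (1, 3, 0, 1), pool now (2, 6, 0, 1)
  proc-A: need (2, 6, 0, 1) fits (2, 6, 0, 1); releases (0, 1, 3, 0), pool now (2, 7, 3, 1)
  proc-E: need (1, 3, 2, 1) fits (2, 7, 3, 1); releases (0, 1, 3, 3), pool now (2, 8, 6, 4)
  proc-D: need (1, 7, 2, 3) fits (2, 8, 6, 4); releases (2, 3, 3, 0), pool now (4, 11, 9, 4)
  proc-C: need (4, 11, 8, 4) fits (4, 11, 9, 4); releases (0, 3, 2, 0), pool now (4, 14, 11, 4)
  proc-I: need (4, 14, 2, 4) fits (4, 14, 11, 4); releases (1, 0, 1, 2), pool now (5, 14, 12, 6)


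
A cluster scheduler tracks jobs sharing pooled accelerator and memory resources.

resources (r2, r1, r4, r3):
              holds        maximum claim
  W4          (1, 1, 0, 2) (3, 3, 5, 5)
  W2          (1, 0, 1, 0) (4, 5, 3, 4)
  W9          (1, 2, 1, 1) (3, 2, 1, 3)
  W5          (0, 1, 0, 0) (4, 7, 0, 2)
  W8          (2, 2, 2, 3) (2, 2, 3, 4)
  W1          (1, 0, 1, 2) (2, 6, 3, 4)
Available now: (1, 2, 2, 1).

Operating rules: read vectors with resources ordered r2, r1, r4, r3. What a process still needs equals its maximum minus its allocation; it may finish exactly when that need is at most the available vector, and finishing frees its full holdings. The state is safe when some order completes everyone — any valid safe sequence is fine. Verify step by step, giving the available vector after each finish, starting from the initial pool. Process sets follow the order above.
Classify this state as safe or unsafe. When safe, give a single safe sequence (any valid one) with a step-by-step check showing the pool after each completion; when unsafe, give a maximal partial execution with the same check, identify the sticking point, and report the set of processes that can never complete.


SAFE. One safe sequence: W8, W9, W2, W4, W1, W5.
Key observation: W8 is the earliest step where a requested resource binds exactly: need (0, 0, 1, 1), pool (1, 2, 2, 1) at its turn.
Walking it through:
  pool = (1, 2, 2, 1)
  W8 needs (0, 0, 1, 1) <= (1, 2, 2, 1) -> finishes; pool += (2, 2, 2, 3) = (3, 4, 4, 4)
  W9 needs (2, 0, 0, 2) <= (3, 4, 4, 4) -> finishes; pool += (1, 2, 1, 1) = (4, 6, 5, 5)
  W2 needs (3, 5, 2, 4) <= (4, 6, 5, 5) -> finishes; pool += (1, 0, 1, 0) = (5, 6, 6, 5)
  W4 needs (2, 2, 5, 3) <= (5, 6, 6, 5) -> finishes; pool += (1, 1, 0, 2) = (6, 7, 6, 7)
  W1 needs (1, 6, 2, 2) <= (6, 7, 6, 7) -> finishes; pool += (1, 0, 1, 2) = (7, 7, 7, 9)
  W5 needs (4, 6, 0, 2) <= (7, 7, 7, 9) -> finishes; pool += (0, 1, 0, 0) = (7, 8, 7, 9)


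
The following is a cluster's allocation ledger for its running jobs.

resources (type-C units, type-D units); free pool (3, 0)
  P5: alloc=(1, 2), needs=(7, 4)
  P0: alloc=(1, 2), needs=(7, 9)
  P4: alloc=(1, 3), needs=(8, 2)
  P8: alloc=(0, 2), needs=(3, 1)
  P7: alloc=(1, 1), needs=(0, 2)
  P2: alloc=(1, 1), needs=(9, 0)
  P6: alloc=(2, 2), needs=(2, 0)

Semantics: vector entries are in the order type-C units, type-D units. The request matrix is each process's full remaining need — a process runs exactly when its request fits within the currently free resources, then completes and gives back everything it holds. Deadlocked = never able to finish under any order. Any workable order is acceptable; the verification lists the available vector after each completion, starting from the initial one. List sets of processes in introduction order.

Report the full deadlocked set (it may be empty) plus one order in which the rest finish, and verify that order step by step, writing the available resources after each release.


Deadlocked set: P5, P0, P4 and P2.
Key observation: type-C units is the bottleneck — with P6, P8, P7 done the pool holds (6, 5), short of every remaining need.
A valid finishing order for the others: P6, P8, P7. Verifying each step:
  pool = (3, 0)
  run P6 (needs (2, 0), free (3, 0)); after release of (2, 2) the pool is (5, 2)
  run P8 (needs (3, 1), free (5, 2)); after release of (0, 2) the pool is (5, 4)
  run P7 (needs (0, 2), free (5, 4)); after release of (1, 1) the pool is (6, 5)
The stuck group stays short no matter what:
  blocked: P5 wants (7, 4), pool (6, 5) — not enough type-C units
  blocked: P0 wants (7, 9), pool (6, 5) — not enough type-C units and type-D units
  blocked: P4 wants (8, 2), pool (6, 5) — not enough type-C units
  blocked: P2 wants (9, 0), pool (6, 5) — not enough type-C units


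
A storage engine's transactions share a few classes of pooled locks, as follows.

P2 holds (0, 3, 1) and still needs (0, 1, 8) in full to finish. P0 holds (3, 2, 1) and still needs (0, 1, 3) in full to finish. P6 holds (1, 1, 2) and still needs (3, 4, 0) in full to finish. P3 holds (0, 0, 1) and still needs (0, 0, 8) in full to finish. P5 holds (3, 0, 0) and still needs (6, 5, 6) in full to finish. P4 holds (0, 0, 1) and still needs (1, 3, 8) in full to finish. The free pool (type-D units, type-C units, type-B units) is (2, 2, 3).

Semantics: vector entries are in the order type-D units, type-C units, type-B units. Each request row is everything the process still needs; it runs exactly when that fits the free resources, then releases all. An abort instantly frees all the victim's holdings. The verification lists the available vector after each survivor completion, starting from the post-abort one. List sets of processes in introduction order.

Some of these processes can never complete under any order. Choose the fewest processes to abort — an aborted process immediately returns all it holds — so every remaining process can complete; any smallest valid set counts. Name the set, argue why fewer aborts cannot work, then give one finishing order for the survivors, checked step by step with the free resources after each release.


The answer: abort P2 and P4.
Key observation: no ordering could ever have run P3 before the abort of P2 and P4; with (0, 3, 2) back in the pool it fits at step 4.
Minimality, checking each single-abort alternative: P2 alone leaves P3 blocked (short on type-B units); P0 alone leaves P2 blocked (short on type-B units); P6 alone leaves P2 blocked (short on type-B units); P3 alone leaves P2 blocked (short on type-B units); P5 alone leaves P2 blocked (short on type-B units); P4 alone leaves P2 blocked (short on type-B units).
Survivors finish in the order: P0, P6, P5, P3. Step-by-step check (pool after the aborts first):
  pool = (2, 5, 5)
  run P0 (needs (0, 1, 3), free (2, 5, 5)); after release of (3, 2, 1) the pool is (5, 7, 6)
  run P6 (needs (3, 4, 0), free (5, 7, 6)); after release of (1, 1, 2) the pool is (6, 8, 8)
  run P5 (needs (6, 5, 6), free (6, 8, 8)); after release of (3, 0, 0) the pool is (9, 8, 8)
  run P3 (needs (0, 0, 8), free (9, 8, 8)); after release of (0, 0, 1) the pool is (9, 8, 9)


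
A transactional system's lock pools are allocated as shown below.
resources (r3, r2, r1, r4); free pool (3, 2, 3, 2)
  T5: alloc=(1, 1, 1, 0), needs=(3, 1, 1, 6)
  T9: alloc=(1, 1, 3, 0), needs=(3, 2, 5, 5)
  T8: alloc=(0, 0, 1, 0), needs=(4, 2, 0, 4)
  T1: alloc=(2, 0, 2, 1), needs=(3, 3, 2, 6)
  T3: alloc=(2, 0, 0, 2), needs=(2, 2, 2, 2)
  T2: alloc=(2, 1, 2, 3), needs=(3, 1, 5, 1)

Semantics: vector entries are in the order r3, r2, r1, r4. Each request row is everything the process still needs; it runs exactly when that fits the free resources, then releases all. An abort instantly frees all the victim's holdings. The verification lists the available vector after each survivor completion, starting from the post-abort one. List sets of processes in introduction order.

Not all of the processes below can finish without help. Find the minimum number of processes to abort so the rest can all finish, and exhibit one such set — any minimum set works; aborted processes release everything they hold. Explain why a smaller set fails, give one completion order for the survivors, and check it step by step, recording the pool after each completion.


Abort T5.
Key observation: no ordering could ever have run T2 before the abort of T5; with (1, 1, 1, 0) back in the pool it fits at step 3.
Minimality: the empty abort set fails — the state is deadlocked as it stands.
The survivors complete as T3, T8, T2, T1, T9. Check, step by step (starting from the post-abort pool):
  pool = (4, 3, 4, 2)
  T3: need (2, 2, 2, 2) fits (4, 3, 4, 2); releases (2, 0, 0, 2), pool now (6, 3, 4, 4)
  T8: need (4, 2, 0, 4) fits (6, 3, 4, 4); releases (0, 0, 1, 0), pool now (6, 3, 5, 4)
  T2: need (3, 1, 5, 1) fits (6, 3, 5, 4); releases (2, 1, 2, 3), pool now (8, 4, 7, 7)
  T1: need (3, 3, 2, 6) fits (8, 4, 7, 7); releases (2, 0, 2, 1), pool now (10, 4, 9, 8)
  T9: need (3, 2, 5, 5) fits (10, 4, 9, 8); releases (1, 1, 3, 0), pool now (11, 5, 12, 8)
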